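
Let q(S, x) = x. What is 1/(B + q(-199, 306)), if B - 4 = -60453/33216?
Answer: 11072/3412169 ≈ 0.0032449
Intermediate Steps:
B = 24137/11072 (B = 4 - 60453/33216 = 4 - 60453*1/33216 = 4 - 20151/11072 = 24137/11072 ≈ 2.1800)
1/(B + q(-199, 306)) = 1/(24137/11072 + 306) = 1/(3412169/11072) = 11072/3412169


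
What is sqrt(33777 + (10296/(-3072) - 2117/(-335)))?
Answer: sqrt(970484964070)/5360 ≈ 183.79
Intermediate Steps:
sqrt(33777 + (10296/(-3072) - 2117/(-335))) = sqrt(33777 + (10296*(-1/3072) - 2117*(-1/335))) = sqrt(33777 + (-429/128 + 2117/335)) = sqrt(33777 + 127261/42880) = sqrt(1448485021/42880) = sqrt(970484964070)/5360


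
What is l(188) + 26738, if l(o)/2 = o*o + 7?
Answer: 97440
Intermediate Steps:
l(o) = 14 + 2*o² (l(o) = 2*(o*o + 7) = 2*(o² + 7) = 2*(7 + o²) = 14 + 2*o²)
l(188) + 26738 = (14 + 2*188²) + 26738 = (14 + 2*35344) + 26738 = (14 + 70688) + 26738 = 70702 + 26738 = 97440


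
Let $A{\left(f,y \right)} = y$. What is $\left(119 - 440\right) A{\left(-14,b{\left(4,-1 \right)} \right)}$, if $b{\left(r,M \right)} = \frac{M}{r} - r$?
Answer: $\frac{5457}{4} \approx 1364.3$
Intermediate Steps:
$b{\left(r,M \right)} = - r + \frac{M}{r}$
$\left(119 - 440\right) A{\left(-14,b{\left(4,-1 \right)} \right)} = \left(119 - 440\right) \left(\left(-1\right) 4 - \frac{1}{4}\right) = - 321 \left(-4 - \frac{1}{4}\right) = \left(-321\right) \left(- \frac{17}{4}\right) = \frac{5457}{4}$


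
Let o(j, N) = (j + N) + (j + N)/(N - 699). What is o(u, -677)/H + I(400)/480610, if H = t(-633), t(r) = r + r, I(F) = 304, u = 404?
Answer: 30156425269/139538384960 ≈ 0.21612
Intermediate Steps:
t(r) = 2*r
H = -1266 (H = 2*(-633) = -1266)
o(j, N) = N + j + (N + j)/(-699 + N) (o(j, N) = (N + j) + (N + j)/(-699 + N) = N + j + (N + j)/(-699 + N))
o(u, -677)/H + I(400)/480610 = (((-677)**2 - 698*(-677) - 698*404 - 677*404)/(-699 - 677))/(-1266) + 304/480610 = ((458329 + 472546 - 281992 - 273508)/(-1376))*(-1/1266) + 304*(1/480610) = -1/1376*375375*(-1/1266) + 152/240305 = -375375/1376*(-1/1266) + 152/240305 = 125125/580672 + 152/240305 = 30156425269/139538384960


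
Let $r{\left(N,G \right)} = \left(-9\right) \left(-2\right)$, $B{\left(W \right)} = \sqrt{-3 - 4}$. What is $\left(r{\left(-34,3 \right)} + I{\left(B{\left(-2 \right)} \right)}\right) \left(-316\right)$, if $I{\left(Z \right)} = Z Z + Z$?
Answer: $-3476 - 316 i \sqrt{7} \approx -3476.0 - 836.06 i$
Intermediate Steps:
$B{\left(W \right)} = i \sqrt{7}$ ($B{\left(W \right)} = \sqrt{-7} = i \sqrt{7}$)
$I{\left(Z \right)} = Z + Z^{2}$ ($I{\left(Z \right)} = Z^{2} + Z = Z + Z^{2}$)
$r{\left(N,G \right)} = 18$
$\left(r{\left(-34,3 \right)} + I{\left(B{\left(-2 \right)} \right)}\right) \left(-316\right) = \left(18 + i \sqrt{7} \left(1 + i \sqrt{7}\right)\right) \left(-316\right) = -5688 - 316 i \sqrt{7} \left(1 + i \sqrt{7}\right)$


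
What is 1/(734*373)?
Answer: 1/273782 ≈ 3.6525e-6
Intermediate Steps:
1/(734*373) = 1/273782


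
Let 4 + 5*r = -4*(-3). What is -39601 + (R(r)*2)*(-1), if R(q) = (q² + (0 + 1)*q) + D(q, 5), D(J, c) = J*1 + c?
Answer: -990563/25 ≈ -39623.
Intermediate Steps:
D(J, c) = J + c
r = 8/5 (r = -⅘ + (-4*(-3))/5 = -⅘ + (⅕)*12 = -⅘ + 12/5 = 8/5 ≈ 1.6000)
R(q) = 5 + q² + 2*q (R(q) = (q² + (0 + 1)*q) + (q + 5) = (q² + 1*q) + (5 + q) = (q² + q) + (5 + q) = (q + q²) + (5 + q) = 5 + q² + 2*q)
-39601 + (R(r)*2)*(-1) = -39601 + ((5 + (8/5)² + 2*(8/5))*2)*(-1) = -39601 + ((5 + 64/25 + 16/5)*2)*(-1) = -39601 + ((269/25)*2)*(-1) = -39601 + (538/25)*(-1) = -39601 - 538/25 = -990563/25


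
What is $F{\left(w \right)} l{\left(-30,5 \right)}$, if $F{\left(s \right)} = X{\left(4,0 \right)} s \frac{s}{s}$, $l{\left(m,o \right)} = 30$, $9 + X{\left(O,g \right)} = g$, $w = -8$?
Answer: $2160$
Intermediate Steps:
$X{\left(O,g \right)} = -9 + g$
$F{\left(s \right)} = - 9 s$ ($F{\left(s \right)} = \left(-9 + 0\right) s \frac{s}{s} = - 9 s 1 = - 9 s$)
$F{\left(w \right)} l{\left(-30,5 \right)} = \left(-9\right) \left(-8\right) 30 = 72 \cdot 30 = 2160$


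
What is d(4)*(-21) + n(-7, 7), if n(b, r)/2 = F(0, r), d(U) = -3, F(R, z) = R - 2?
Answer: 59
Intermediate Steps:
F(R, z) = -2 + R
n(b, r) = -4 (n(b, r) = 2*(-2 + 0) = 2*(-2) = -4)
d(4)*(-21) + n(-7, 7) = -3*(-21) - 4 = 63 - 4 = 59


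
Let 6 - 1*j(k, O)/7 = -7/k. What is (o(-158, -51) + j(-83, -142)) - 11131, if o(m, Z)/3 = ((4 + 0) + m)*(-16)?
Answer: -306900/83 ≈ -3697.6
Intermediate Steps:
o(m, Z) = -192 - 48*m (o(m, Z) = 3*(((4 + 0) + m)*(-16)) = 3*((4 + m)*(-16)) = 3*(-64 - 16*m) = -192 - 48*m)
j(k, O) = 42 + 49/k (j(k, O) = 42 - (-49)/k = 42 + 49/k)
(o(-158, -51) + j(-83, -142)) - 11131 = ((-192 - 48*(-158)) + (42 + 49/(-83))) - 11131 = ((-192 + 7584) + (42 + 49*(-1/83))) - 11131 = (7392 + (42 - 49/83)) - 11131 = (7392 + 3437/83) - 11131 = 616973/83 - 11131 = -306900/83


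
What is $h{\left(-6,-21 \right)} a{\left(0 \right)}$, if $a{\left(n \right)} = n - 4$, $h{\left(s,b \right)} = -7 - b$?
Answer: $-56$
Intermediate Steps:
$a{\left(n \right)} = -4 + n$ ($a{\left(n \right)} = n - 4 = -4 + n$)
$h{\left(-6,-21 \right)} a{\left(0 \right)} = \left(-7 - -21\right) \left(-4 + 0\right) = \left(-7 + 21\right) \left(-4\right) = 14 \left(-4\right) = -56$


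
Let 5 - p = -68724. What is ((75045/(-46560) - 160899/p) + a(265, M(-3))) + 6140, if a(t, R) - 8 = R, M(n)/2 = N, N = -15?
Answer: 1304339122605/213334816 ≈ 6114.0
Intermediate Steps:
M(n) = -30 (M(n) = 2*(-15) = -30)
a(t, R) = 8 + R
p = 68729 (p = 5 - 1*(-68724) = 5 + 68724 = 68729)
((75045/(-46560) - 160899/p) + a(265, M(-3))) + 6140 = ((75045/(-46560) - 160899/68729) + (8 - 30)) + 6140 = ((75045*(-1/46560) - 160899*1/68729) - 22) + 6140 = ((-5003/3104 - 160899/68729) - 22) + 6140 = (-843281683/213334816 - 22) + 6140 = -5536647635/213334816 + 6140 = 1304339122605/213334816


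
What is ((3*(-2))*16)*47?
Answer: -4512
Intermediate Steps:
((3*(-2))*16)*47 = -6*16*47 = -96*47 = -4512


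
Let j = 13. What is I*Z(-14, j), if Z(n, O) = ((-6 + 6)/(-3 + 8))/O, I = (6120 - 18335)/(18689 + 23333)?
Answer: 0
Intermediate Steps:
I = -12215/42022 ≈ -0.29068
Z(n, O) = 0 (Z(n, O) = (0/5)/O = (0*(⅕))/O = 0/O = 0)
I*Z(-14, j) = -12215/42022*0 = 0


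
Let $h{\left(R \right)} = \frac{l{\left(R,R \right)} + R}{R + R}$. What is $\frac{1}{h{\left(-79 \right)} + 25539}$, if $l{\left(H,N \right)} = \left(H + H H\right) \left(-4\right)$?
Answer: $\frac{2}{51391} \approx 3.8917 \cdot 10^{-5}$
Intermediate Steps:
$l{\left(H,N \right)} = - 4 H - 4 H^{2}$ ($l{\left(H,N \right)} = \left(H + H^{2}\right) \left(-4\right) = - 4 H - 4 H^{2}$)
$h{\left(R \right)} = \frac{R - 4 R \left(1 + R\right)}{2 R}$ ($h{\left(R \right)} = \frac{- 4 R \left(1 + R\right) + R}{R + R} = \frac{R - 4 R \left(1 + R\right)}{2 R}$)
$\frac{1}{h{\left(-79 \right)} + 25539} = \frac{1}{\left(- \frac{3}{2} - -158\right) + 25539} = \frac{1}{\left(- \frac{3}{2} + 158\right) + 25539} = \frac{1}{\frac{313}{2} + 25539} = \frac{1}{\frac{51391}{2}} = \frac{2}{51391}$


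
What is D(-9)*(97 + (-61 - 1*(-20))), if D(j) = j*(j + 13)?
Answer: -2016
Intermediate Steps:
D(j) = j*(13 + j)
D(-9)*(97 + (-61 - 1*(-20))) = (-9*(13 - 9))*(97 + (-61 - 1*(-20))) = (-9*4)*(97 + (-61 + 20)) = -36*(97 - 41) = -36*56 = -2016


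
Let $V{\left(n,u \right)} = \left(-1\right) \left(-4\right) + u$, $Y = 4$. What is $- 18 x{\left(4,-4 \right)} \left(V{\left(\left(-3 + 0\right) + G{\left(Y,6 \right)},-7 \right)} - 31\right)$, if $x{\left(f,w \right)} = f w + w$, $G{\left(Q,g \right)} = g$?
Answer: $-12240$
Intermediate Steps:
$V{\left(n,u \right)} = 4 + u$
$x{\left(f,w \right)} = w + f w$
$- 18 x{\left(4,-4 \right)} \left(V{\left(\left(-3 + 0\right) + G{\left(Y,6 \right)},-7 \right)} - 31\right) = - 18 \left(- 4 \left(1 + 4\right)\right) \left(\left(4 - 7\right) - 31\right) = - 18 \left(\left(-4\right) 5\right) \left(-3 - 31\right) = \left(-18\right) \left(-20\right) \left(-34\right) = 360 \left(-34\right) = -12240$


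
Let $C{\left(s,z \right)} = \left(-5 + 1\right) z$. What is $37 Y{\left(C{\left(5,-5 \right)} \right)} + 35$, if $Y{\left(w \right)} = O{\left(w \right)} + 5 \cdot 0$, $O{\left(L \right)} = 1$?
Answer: $72$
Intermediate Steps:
$C{\left(s,z \right)} = - 4 z$
$Y{\left(w \right)} = 1$ ($Y{\left(w \right)} = 1 + 5 \cdot 0 = 1 + 0 = 1$)
$37 Y{\left(C{\left(5,-5 \right)} \right)} + 35 = 37 \cdot 1 + 35 = 37 + 35 = 72$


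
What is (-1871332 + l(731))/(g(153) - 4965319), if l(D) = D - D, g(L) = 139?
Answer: 467833/1241295 ≈ 0.37689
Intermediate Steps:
l(D) = 0
(-1871332 + l(731))/(g(153) - 4965319) = (-1871332 + 0)/(139 - 4965319) = -1871332/(-4965180) = -1871332*(-1/4965180) = 467833/1241295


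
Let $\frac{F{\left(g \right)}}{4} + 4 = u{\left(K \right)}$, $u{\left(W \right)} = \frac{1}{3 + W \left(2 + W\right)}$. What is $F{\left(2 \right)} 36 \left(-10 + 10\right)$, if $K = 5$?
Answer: $0$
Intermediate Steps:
$F{\left(g \right)} = - \frac{302}{19}$ ($F{\left(g \right)} = -16 + \frac{4}{3 + 5^{2} + 2 \cdot 5} = -16 + \frac{4}{3 + 25 + 10} = -16 + \frac{4}{38} = -16 + 4 \cdot \frac{1}{38} = -16 + \frac{2}{19} = - \frac{302}{19}$)
$F{\left(2 \right)} 36 \left(-10 + 10\right) = \left(- \frac{302}{19}\right) 36 \left(-10 + 10\right) = \left(- \frac{10872}{19}\right) 0 = 0$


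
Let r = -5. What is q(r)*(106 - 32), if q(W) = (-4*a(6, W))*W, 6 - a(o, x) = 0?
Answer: 8880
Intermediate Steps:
a(o, x) = 6 (a(o, x) = 6 - 1*0 = 6 + 0 = 6)
q(W) = -24*W (q(W) = (-4*6)*W = -24*W)
q(r)*(106 - 32) = (-24*(-5))*(106 - 32) = 120*74 = 8880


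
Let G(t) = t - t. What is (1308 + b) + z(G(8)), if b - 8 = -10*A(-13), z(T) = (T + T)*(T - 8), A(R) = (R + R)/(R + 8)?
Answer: 1264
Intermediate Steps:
A(R) = 2*R/(8 + R) (A(R) = (2*R)/(8 + R) = 2*R/(8 + R))
G(t) = 0
z(T) = 2*T*(-8 + T) (z(T) = (2*T)*(-8 + T) = 2*T*(-8 + T))
b = -44 (b = 8 - 20*(-13)/(8 - 13) = 8 - 20*(-13)/(-5) = 8 - 20*(-13)*(-1)/5 = 8 - 10*26/5 = 8 - 52 = -44)
(1308 + b) + z(G(8)) = (1308 - 44) + 2*0*(-8 + 0) = 1264 + 2*0*(-8) = 1264 + 0 = 1264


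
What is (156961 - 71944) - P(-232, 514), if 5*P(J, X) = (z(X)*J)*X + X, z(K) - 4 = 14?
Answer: 514207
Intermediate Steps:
z(K) = 18 (z(K) = 4 + 14 = 18)
P(J, X) = X/5 + 18*J*X/5 (P(J, X) = ((18*J)*X + X)/5 = (18*J*X + X)/5 = (X + 18*J*X)/5 = X/5 + 18*J*X/5)
(156961 - 71944) - P(-232, 514) = (156961 - 71944) - 514*(1 + 18*(-232))/5 = 85017 - 514*(1 - 4176)/5 = 85017 - 514*(-4175)/5 = 85017 - 1*(-429190) = 85017 + 429190 = 514207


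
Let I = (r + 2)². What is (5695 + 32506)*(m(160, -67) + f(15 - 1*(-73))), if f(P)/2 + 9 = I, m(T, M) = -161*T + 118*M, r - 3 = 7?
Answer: -1275760596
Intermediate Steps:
r = 10 (r = 3 + 7 = 10)
I = 144 (I = (10 + 2)² = 12² = 144)
f(P) = 270 (f(P) = -18 + 2*144 = -18 + 288 = 270)
(5695 + 32506)*(m(160, -67) + f(15 - 1*(-73))) = (5695 + 32506)*((-161*160 + 118*(-67)) + 270) = 38201*((-25760 - 7906) + 270) = 38201*(-33666 + 270) = 38201*(-33396) = -1275760596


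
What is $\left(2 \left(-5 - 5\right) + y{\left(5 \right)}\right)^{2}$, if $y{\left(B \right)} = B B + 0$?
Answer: $25$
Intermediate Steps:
$y{\left(B \right)} = B^{2}$ ($y{\left(B \right)} = B^{2} + 0 = B^{2}$)
$\left(2 \left(-5 - 5\right) + y{\left(5 \right)}\right)^{2} = \left(2 \left(-5 - 5\right) + 5^{2}\right)^{2} = \left(2 \left(-10\right) + 25\right)^{2} = \left(-20 + 25\right)^{2} = 5^{2} = 25$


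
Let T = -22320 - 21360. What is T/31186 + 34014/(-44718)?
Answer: -251170237/116214629 ≈ -2.1613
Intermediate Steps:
T = -43680
T/31186 + 34014/(-44718) = -43680/31186 + 34014/(-44718) = -43680*1/31186 + 34014*(-1/44718) = -21840/15593 - 5669/7453 = -251170237/116214629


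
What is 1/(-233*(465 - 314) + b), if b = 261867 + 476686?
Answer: 1/703370 ≈ 1.4217e-6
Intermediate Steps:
b = 738553
1/(-233*(465 - 314) + b) = 1/(-233*(465 - 314) + 738553) = 1/(-233*151 + 738553) = 1/(-35183 + 738553) = 1/703370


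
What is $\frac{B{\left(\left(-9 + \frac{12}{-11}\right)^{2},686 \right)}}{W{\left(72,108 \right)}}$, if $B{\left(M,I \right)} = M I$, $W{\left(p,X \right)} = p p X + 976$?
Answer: $\frac{4226103}{33931304} \approx 0.12455$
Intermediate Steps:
$W{\left(p,X \right)} = 976 + X p^{2}$ ($W{\left(p,X \right)} = p^{2} X + 976 = X p^{2} + 976 = 976 + X p^{2}$)
$B{\left(M,I \right)} = I M$
$\frac{B{\left(\left(-9 + \frac{12}{-11}\right)^{2},686 \right)}}{W{\left(72,108 \right)}} = \frac{686 \left(-9 + \frac{12}{-11}\right)^{2}}{976 + 108 \cdot 72^{2}} = \frac{686 \left(-9 + 12 \left(- \frac{1}{11}\right)\right)^{2}}{976 + 108 \cdot 5184} = \frac{686 \left(-9 - \frac{12}{11}\right)^{2}}{976 + 559872} = \frac{686 \left(- \frac{111}{11}\right)^{2}}{560848} = 686 \cdot \frac{12321}{121} \cdot \frac{1}{560848} = \frac{8452206}{121} \cdot \frac{1}{560848} = \frac{4226103}{33931304}$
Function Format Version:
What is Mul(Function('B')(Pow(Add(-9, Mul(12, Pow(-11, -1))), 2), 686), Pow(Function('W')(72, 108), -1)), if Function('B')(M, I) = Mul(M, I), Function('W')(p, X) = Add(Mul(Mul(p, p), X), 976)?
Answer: Rational(4226103, 33931304) ≈ 0.12455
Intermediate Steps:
Function('W')(p, X) = Add(976, Mul(X, Pow(p, 2))) (Function('W')(p, X) = Add(Mul(Pow(p, 2), X), 976) = Add(Mul(X, Pow(p, 2)), 976) = Add(976, Mul(X, Pow(p, 2))))
Function('B')(M, I) = Mul(I, M)
Mul(Function('B')(Pow(Add(-9, Mul(12, Pow(-11, -1))), 2), 686), Pow(Function('W')(72, 108), -1)) = Mul(Mul(686, Pow(Add(-9, Mul(12, Pow(-11, -1))), 2)), Pow(Add(976, Mul(108, Pow(72, 2))), -1)) = Mul(Mul(686, Pow(Add(-9, Mul(12, Rational(-1, 11))), 2)), Pow(Add(976, Mul(108, 5184)), -1)) = Mul(Mul(686, Pow(Add(-9, Rational(-12, 11)), 2)), Pow(Add(976, 559872), -1)) = Mul(Mul(686, Pow(Rational(-111, 11), 2)), Pow(560848, -1)) = Mul(Mul(686, Rational(12321, 121)), Rational(1, 560848)) = Mul(Rational(8452206, 121), Rational(1, 560848)) = Rational(4226103, 33931304)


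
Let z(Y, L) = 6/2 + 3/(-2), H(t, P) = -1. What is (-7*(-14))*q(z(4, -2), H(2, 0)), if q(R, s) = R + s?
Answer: 49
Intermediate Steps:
z(Y, L) = 3/2 (z(Y, L) = 6*(½) + 3*(-½) = 3 - 3/2 = 3/2)
(-7*(-14))*q(z(4, -2), H(2, 0)) = (-7*(-14))*(3/2 - 1) = 98*(½) = 49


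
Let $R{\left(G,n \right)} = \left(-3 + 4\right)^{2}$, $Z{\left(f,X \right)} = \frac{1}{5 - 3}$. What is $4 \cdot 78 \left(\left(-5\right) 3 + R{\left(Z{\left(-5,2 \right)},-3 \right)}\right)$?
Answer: $-4368$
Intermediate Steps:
$Z{\left(f,X \right)} = \frac{1}{2}$
$R{\left(G,n \right)} = 1$ ($R{\left(G,n \right)} = 1^{2} = 1$)
$4 \cdot 78 \left(\left(-5\right) 3 + R{\left(Z{\left(-5,2 \right)},-3 \right)}\right) = 4 \cdot 78 \left(\left(-5\right) 3 + 1\right) = 312 \left(-15 + 1\right) = 312 \left(-14\right) = -4368$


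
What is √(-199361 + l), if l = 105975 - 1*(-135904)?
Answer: √42518 ≈ 206.20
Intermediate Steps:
l = 241879 (l = 105975 + 135904 = 241879)
√(-199361 + l) = √(-199361 + 241879) = √42518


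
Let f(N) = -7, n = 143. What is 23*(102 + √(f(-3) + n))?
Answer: 2346 + 46*√34 ≈ 2614.2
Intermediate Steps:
23*(102 + √(f(-3) + n)) = 23*(102 + √(-7 + 143)) = 23*(102 + √136) = 23*(102 + 2*√34) = 2346 + 46*√34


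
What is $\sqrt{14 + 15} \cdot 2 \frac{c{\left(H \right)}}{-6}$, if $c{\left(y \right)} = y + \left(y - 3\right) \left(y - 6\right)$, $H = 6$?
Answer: $- 2 \sqrt{29} \approx -10.77$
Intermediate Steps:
$c{\left(y \right)} = y + \left(-6 + y\right) \left(-3 + y\right)$ ($c{\left(y \right)} = y + \left(-3 + y\right) \left(-6 + y\right) = y + \left(-6 + y\right) \left(-3 + y\right)$)
$\sqrt{14 + 15} \cdot 2 \frac{c{\left(H \right)}}{-6} = \sqrt{14 + 15} \cdot 2 \frac{18 + 6^{2} - 48}{-6} = \sqrt{29} \cdot 2 \left(18 + 36 - 48\right) \left(- \frac{1}{6}\right) = 2 \sqrt{29} \cdot 6 \left(- \frac{1}{6}\right) = 2 \sqrt{29} \left(-1\right) = - 2 \sqrt{29}$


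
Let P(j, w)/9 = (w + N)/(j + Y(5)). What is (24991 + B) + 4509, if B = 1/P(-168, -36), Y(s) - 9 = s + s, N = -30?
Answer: 17523149/594 ≈ 29500.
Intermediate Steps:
Y(s) = 9 + 2*s (Y(s) = 9 + (s + s) = 9 + 2*s)
P(j, w) = 9*(-30 + w)/(19 + j) (P(j, w) = 9*((w - 30)/(j + (9 + 2*5))) = 9*((-30 + w)/(j + (9 + 10))) = 9*((-30 + w)/(j + 19)) = 9*((-30 + w)/(19 + j)) = 9*(-30 + w)/(19 + j))
B = 149/594 (B = 1/(9*(-30 - 36)/(19 - 168)) = 1/(9*(-66)/(-149)) = 1/(9*(-1/149)*(-66)) = 1/(594/149) = 149/594 ≈ 0.25084)
(24991 + B) + 4509 = (24991 + 149/594) + 4509 = 14844803/594 + 4509 = 17523149/594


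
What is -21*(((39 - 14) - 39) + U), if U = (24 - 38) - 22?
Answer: 1050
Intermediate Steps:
U = -36 (U = -14 - 22 = -36)
-21*(((39 - 14) - 39) + U) = -21*(((39 - 14) - 39) - 36) = -21*((25 - 39) - 36) = -21*(-14 - 36) = -21*(-50) = 1050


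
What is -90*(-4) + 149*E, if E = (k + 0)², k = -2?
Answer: 956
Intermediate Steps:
E = 4 (E = (-2 + 0)² = (-2)² = 4)
-90*(-4) + 149*E = -90*(-4) + 149*4 = -15*(-24) + 596 = 360 + 596 = 956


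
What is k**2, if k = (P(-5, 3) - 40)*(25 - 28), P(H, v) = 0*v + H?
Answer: 18225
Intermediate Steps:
P(H, v) = H (P(H, v) = 0 + H = H)
k = 135 (k = (-5 - 40)*(25 - 28) = -45*(-3) = 135)
k**2 = 135**2 = 18225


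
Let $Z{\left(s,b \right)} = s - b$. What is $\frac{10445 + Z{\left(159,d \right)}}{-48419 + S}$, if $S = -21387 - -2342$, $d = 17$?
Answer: $- \frac{3529}{22488} \approx -0.15693$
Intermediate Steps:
$S = -19045$ ($S = -21387 + 2342 = -19045$)
$\frac{10445 + Z{\left(159,d \right)}}{-48419 + S} = \frac{10445 + \left(159 - 17\right)}{-48419 - 19045} = \frac{10445 + \left(159 - 17\right)}{-67464} = \left(10445 + 142\right) \left(- \frac{1}{67464}\right) = 10587 \left(- \frac{1}{67464}\right) = - \frac{3529}{22488}$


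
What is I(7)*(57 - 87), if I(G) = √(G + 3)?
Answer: -30*√10 ≈ -94.868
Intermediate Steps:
I(G) = √(3 + G)
I(7)*(57 - 87) = √(3 + 7)*(57 - 87) = √10*(-30) = -30*√10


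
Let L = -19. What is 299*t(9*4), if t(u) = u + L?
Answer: 5083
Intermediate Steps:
t(u) = -19 + u (t(u) = u - 19 = -19 + u)
299*t(9*4) = 299*(-19 + 9*4) = 299*(-19 + 36) = 299*17 = 5083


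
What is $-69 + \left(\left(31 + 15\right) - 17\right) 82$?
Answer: $2309$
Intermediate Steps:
$-69 + \left(\left(31 + 15\right) - 17\right) 82 = -69 + \left(46 - 17\right) 82 = -69 + 29 \cdot 82 = -69 + 2378 = 2309$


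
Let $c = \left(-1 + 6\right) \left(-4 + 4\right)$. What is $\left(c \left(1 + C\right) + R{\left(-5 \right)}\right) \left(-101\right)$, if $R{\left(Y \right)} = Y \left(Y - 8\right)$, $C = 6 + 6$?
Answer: $-6565$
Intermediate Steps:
$c = 0$ ($c = 5 \cdot 0 = 0$)
$C = 12$
$R{\left(Y \right)} = Y \left(-8 + Y\right)$
$\left(c \left(1 + C\right) + R{\left(-5 \right)}\right) \left(-101\right) = \left(0 \left(1 + 12\right) - 5 \left(-8 - 5\right)\right) \left(-101\right) = \left(0 \cdot 13 - -65\right) \left(-101\right) = \left(0 + 65\right) \left(-101\right) = 65 \left(-101\right) = -6565$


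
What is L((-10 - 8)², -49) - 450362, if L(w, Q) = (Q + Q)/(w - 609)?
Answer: -128353072/285 ≈ -4.5036e+5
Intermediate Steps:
L(w, Q) = 2*Q/(-609 + w) (L(w, Q) = (2*Q)/(-609 + w) = 2*Q/(-609 + w))
L((-10 - 8)², -49) - 450362 = 2*(-49)/(-609 + (-10 - 8)²) - 450362 = 2*(-49)/(-609 + (-18)²) - 450362 = 2*(-49)/(-609 + 324) - 450362 = 2*(-49)/(-285) - 450362 = 2*(-49)*(-1/285) - 450362 = 98/285 - 450362 = -128353072/285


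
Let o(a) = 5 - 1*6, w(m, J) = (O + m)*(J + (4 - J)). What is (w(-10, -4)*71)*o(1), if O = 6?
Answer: 1136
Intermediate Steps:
w(m, J) = 24 + 4*m (w(m, J) = (6 + m)*(J + (4 - J)) = (6 + m)*4 = 24 + 4*m)
o(a) = -1 (o(a) = 5 - 6 = -1)
(w(-10, -4)*71)*o(1) = ((24 + 4*(-10))*71)*(-1) = ((24 - 40)*71)*(-1) = -16*71*(-1) = -1136*(-1) = 1136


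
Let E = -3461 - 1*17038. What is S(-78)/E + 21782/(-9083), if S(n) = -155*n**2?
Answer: 2706313814/62064139 ≈ 43.605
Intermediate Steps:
E = -20499 (E = -3461 - 17038 = -20499)
S(-78)/E + 21782/(-9083) = -155*(-78)**2/(-20499) + 21782/(-9083) = -155*6084*(-1/20499) + 21782*(-1/9083) = -943020*(-1/20499) - 21782/9083 = 314340/6833 - 21782/9083 = 2706313814/62064139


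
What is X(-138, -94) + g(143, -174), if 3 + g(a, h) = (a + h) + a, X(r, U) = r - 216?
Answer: -245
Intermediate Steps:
X(r, U) = -216 + r
g(a, h) = -3 + h + 2*a (g(a, h) = -3 + ((a + h) + a) = -3 + (h + 2*a) = -3 + h + 2*a)
X(-138, -94) + g(143, -174) = (-216 - 138) + (-3 - 174 + 2*143) = -354 + (-3 - 174 + 286) = -354 + 109 = -245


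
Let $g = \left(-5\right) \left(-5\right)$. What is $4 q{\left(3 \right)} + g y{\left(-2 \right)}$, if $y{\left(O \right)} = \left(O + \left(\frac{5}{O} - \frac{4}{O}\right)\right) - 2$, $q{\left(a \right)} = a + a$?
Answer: $- \frac{177}{2} \approx -88.5$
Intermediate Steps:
$q{\left(a \right)} = 2 a$
$g = 25$
$y{\left(O \right)} = -2 + O + \frac{1}{O}$ ($y{\left(O \right)} = \left(O + \frac{1}{O}\right) - 2 = -2 + O + \frac{1}{O}$)
$4 q{\left(3 \right)} + g y{\left(-2 \right)} = 4 \cdot 2 \cdot 3 + 25 \left(-2 - 2 + \frac{1}{-2}\right) = 4 \cdot 6 + 25 \left(-2 - 2 - \frac{1}{2}\right) = 24 + 25 \left(- \frac{9}{2}\right) = 24 - \frac{225}{2} = - \frac{177}{2}$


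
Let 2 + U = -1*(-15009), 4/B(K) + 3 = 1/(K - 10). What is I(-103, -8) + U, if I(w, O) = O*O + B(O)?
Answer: 828833/55 ≈ 15070.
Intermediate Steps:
B(K) = 4/(-3 + 1/(-10 + K)) (B(K) = 4/(-3 + 1/(K - 10)) = 4/(-3 + 1/(-10 + K)))
U = 15007 (U = -2 - 1*(-15009) = -2 + 15009 = 15007)
I(w, O) = O² + 4*(10 - O)/(-31 + 3*O) (I(w, O) = O*O + 4*(10 - O)/(-31 + 3*O) = O² + 4*(10 - O)/(-31 + 3*O))
I(-103, -8) + U = (40 - 4*(-8) + (-8)²*(-31 + 3*(-8)))/(-31 + 3*(-8)) + 15007 = (40 + 32 + 64*(-31 - 24))/(-31 - 24) + 15007 = (40 + 32 + 64*(-55))/(-55) + 15007 = -(40 + 32 - 3520)/55 + 15007 = -1/55*(-3448) + 15007 = 3448/55 + 15007 = 828833/55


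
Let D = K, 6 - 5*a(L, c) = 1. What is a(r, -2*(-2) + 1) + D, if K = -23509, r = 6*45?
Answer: -23508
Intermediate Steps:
r = 270
a(L, c) = 1 (a(L, c) = 6/5 - ⅕*1 = 6/5 - ⅕ = 1)
D = -23509
a(r, -2*(-2) + 1) + D = 1 - 23509 = -23508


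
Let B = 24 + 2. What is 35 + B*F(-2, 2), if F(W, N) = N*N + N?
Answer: 191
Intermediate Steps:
F(W, N) = N + N² (F(W, N) = N² + N = N + N²)
B = 26
35 + B*F(-2, 2) = 35 + 26*(2*(1 + 2)) = 35 + 26*(2*3) = 35 + 26*6 = 35 + 156 = 191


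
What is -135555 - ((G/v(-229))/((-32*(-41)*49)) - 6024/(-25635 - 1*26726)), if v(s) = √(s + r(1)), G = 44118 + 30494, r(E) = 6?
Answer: -7097801379/52361 + 18653*I*√223/3584056 ≈ -1.3556e+5 + 0.077719*I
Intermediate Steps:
G = 74612
v(s) = √(6 + s) (v(s) = √(s + 6) = √(6 + s))
-135555 - ((G/v(-229))/((-32*(-41)*49)) - 6024/(-25635 - 1*26726)) = -135555 - ((74612/(√(6 - 229)))/((-32*(-41)*49)) - 6024/(-25635 - 1*26726)) = -135555 - ((74612/(√(-223)))/((1312*49)) - 6024/(-25635 - 26726)) = -135555 - ((74612/((I*√223)))/64288 - 6024/(-52361)) = -135555 - ((74612*(-I*√223/223))*(1/64288) - 6024*(-1/52361)) = -135555 - (-74612*I*√223/223*(1/64288) + 6024/52361) = -135555 - (-18653*I*√223/3584056 + 6024/52361) = -135555 - (6024/52361 - 18653*I*√223/3584056) = -135555 + (-6024/52361 + 18653*I*√223/3584056) = -7097801379/52361 + 18653*I*√223/3584056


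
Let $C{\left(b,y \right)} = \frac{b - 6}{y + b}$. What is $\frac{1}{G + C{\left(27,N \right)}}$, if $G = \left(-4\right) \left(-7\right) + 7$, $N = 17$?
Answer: $\frac{44}{1561} \approx 0.028187$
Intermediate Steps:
$G = 35$ ($G = 28 + 7 = 35$)
$C{\left(b,y \right)} = \frac{-6 + b}{b + y}$
$\frac{1}{G + C{\left(27,N \right)}} = \frac{1}{35 + \frac{-6 + 27}{27 + 17}} = \frac{1}{35 + \frac{1}{44} \cdot 21} = \frac{1}{35 + \frac{21}{44}} = \frac{1}{\frac{1561}{44}} = \frac{44}{1561}$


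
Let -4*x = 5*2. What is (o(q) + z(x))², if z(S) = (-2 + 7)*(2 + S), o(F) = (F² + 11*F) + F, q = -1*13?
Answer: 441/4 ≈ 110.25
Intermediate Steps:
q = -13
o(F) = F² + 12*F
x = -5/2 (x = -5*2/4 = -¼*10 = -5/2 ≈ -2.5000)
z(S) = 10 + 5*S (z(S) = 5*(2 + S) = 10 + 5*S)
(o(q) + z(x))² = (-13*(12 - 13) + (10 + 5*(-5/2)))² = (-13*(-1) + (10 - 25/2))² = (13 - 5/2)² = (21/2)² = 441/4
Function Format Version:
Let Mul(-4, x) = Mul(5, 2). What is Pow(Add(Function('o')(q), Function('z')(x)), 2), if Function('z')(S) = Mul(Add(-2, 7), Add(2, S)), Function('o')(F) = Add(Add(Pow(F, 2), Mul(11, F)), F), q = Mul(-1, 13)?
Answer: Rational(441, 4) ≈ 110.25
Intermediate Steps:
q = -13
Function('o')(F) = Add(Pow(F, 2), Mul(12, F))
x = Rational(-5, 2) (x = Mul(Rational(-1, 4), Mul(5, 2)) = Mul(Rational(-1, 4), 10) = Rational(-5, 2) ≈ -2.5000)
Function('z')(S) = Add(10, Mul(5, S)) (Function('z')(S) = Mul(5, Add(2, S)) = Add(10, Mul(5, S)))
Pow(Add(Function('o')(q), Function('z')(x)), 2) = Pow(Add(Mul(-13, Add(12, -13)), Add(10, Mul(5, Rational(-5, 2)))), 2) = Pow(Add(Mul(-13, -1), Add(10, Rational(-25, 2))), 2) = Pow(Add(13, Rational(-5, 2)), 2) = Pow(Rational(21, 2), 2) = Rational(441, 4)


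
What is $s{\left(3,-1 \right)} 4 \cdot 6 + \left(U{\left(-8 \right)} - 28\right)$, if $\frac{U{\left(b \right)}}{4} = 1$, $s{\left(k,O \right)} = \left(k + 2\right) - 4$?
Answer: $0$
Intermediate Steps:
$s{\left(k,O \right)} = -2 + k$ ($s{\left(k,O \right)} = \left(2 + k\right) - 4 = -2 + k$)
$U{\left(b \right)} = 4$ ($U{\left(b \right)} = 4 \cdot 1 = 4$)
$s{\left(3,-1 \right)} 4 \cdot 6 + \left(U{\left(-8 \right)} - 28\right) = \left(-2 + 3\right) 4 \cdot 6 + \left(4 - 28\right) = 1 \cdot 24 + \left(4 - 28\right) = 24 - 24 = 0$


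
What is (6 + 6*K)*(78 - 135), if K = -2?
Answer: 342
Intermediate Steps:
(6 + 6*K)*(78 - 135) = (6 + 6*(-2))*(78 - 135) = (6 - 12)*(-57) = -6*(-57) = 342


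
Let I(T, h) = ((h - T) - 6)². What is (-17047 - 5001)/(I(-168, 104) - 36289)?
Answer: -22048/34467 ≈ -0.63968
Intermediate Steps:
I(T, h) = (-6 + h - T)²
(-17047 - 5001)/(I(-168, 104) - 36289) = (-17047 - 5001)/((6 - 168 - 1*104)² - 36289) = -22048/((6 - 168 - 104)² - 36289) = -22048/((-266)² - 36289) = -22048/(70756 - 36289) = -22048/34467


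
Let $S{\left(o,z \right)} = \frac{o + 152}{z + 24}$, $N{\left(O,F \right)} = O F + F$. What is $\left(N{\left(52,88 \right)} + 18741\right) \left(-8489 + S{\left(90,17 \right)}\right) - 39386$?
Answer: $- \frac{8142037661}{41} \approx -1.9859 \cdot 10^{8}$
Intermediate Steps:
$N{\left(O,F \right)} = F + F O$ ($N{\left(O,F \right)} = F O + F = F + F O$)
$S{\left(o,z \right)} = \frac{152 + o}{24 + z}$
$\left(N{\left(52,88 \right)} + 18741\right) \left(-8489 + S{\left(90,17 \right)}\right) - 39386 = \left(88 \left(1 + 52\right) + 18741\right) \left(-8489 + \frac{152 + 90}{24 + 17}\right) - 39386 = \left(88 \cdot 53 + 18741\right) \left(-8489 + \frac{1}{41} \cdot 242\right) - 39386 = \left(4664 + 18741\right) \left(-8489 + \frac{1}{41} \cdot 242\right) - 39386 = 23405 \left(-8489 + \frac{242}{41}\right) - 39386 = 23405 \left(- \frac{347807}{41}\right) - 39386 = - \frac{8140422835}{41} - 39386 = - \frac{8142037661}{41}$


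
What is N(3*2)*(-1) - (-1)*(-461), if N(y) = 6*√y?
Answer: -461 - 6*√6 ≈ -475.70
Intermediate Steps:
N(3*2)*(-1) - (-1)*(-461) = (6*√(3*2))*(-1) - (-1)*(-461) = (6*√6)*(-1) - 1*461 = -6*√6 - 461 = -461 - 6*√6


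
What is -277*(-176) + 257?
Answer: 49009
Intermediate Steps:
-277*(-176) + 257 = 48752 + 257 = 49009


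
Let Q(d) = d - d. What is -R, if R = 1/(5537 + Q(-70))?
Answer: -1/5537 ≈ -0.00018060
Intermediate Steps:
Q(d) = 0
R = 1/5537 (R = 1/(5537 + 0) = 1/5537 ≈ 0.00018060)
-R = -1*1/5537 = -1/5537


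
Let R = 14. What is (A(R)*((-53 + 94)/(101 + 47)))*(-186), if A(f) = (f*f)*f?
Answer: -5231436/37 ≈ -1.4139e+5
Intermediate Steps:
A(f) = f**3 (A(f) = f**2*f = f**3)
(A(R)*((-53 + 94)/(101 + 47)))*(-186) = (14**3*((-53 + 94)/(101 + 47)))*(-186) = (2744*(41/148))*(-186) = (28126/37)*(-186) = -5231436/37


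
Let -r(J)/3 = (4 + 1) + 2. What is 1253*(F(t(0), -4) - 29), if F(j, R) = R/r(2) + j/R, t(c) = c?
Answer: -108295/3 ≈ -36098.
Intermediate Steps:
r(J) = -21 (r(J) = -3*((4 + 1) + 2) = -3*(5 + 2) = -3*7 = -21)
F(j, R) = -R/21 + j/R (F(j, R) = R/(-21) + j/R = R*(-1/21) + j/R = -R/21 + j/R)
1253*(F(t(0), -4) - 29) = 1253*((-1/21*(-4) + 0/(-4)) - 29) = 1253*((4/21 + 0*(-¼)) - 29) = 1253*((4/21 + 0) - 29) = 1253*(4/21 - 29) = 1253*(-605/21) = -108295/3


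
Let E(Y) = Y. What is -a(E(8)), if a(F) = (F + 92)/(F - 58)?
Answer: 2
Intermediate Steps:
a(F) = (92 + F)/(-58 + F)
-a(E(8)) = -(92 + 8)/(-58 + 8) = -100/(-50) = -(-1)*100/50 = -1*(-2) = 2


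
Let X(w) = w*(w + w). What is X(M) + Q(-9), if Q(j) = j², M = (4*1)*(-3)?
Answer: 369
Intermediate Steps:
M = -12 (M = 4*(-3) = -12)
X(w) = 2*w² (X(w) = w*(2*w) = 2*w²)
X(M) + Q(-9) = 2*(-12)² + (-9)² = 2*144 + 81 = 288 + 81 = 369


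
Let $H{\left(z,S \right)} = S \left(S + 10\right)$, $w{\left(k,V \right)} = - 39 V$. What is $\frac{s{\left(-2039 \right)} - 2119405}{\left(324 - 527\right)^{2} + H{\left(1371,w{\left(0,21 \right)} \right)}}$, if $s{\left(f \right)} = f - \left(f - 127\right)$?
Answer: $- \frac{151377}{50270} \approx -3.0113$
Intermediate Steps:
$s{\left(f \right)} = 127$ ($s{\left(f \right)} = f - \left(-127 + f\right) = 127$)
$H{\left(z,S \right)} = S \left(10 + S\right)$
$\frac{s{\left(-2039 \right)} - 2119405}{\left(324 - 527\right)^{2} + H{\left(1371,w{\left(0,21 \right)} \right)}} = \frac{127 - 2119405}{\left(324 - 527\right)^{2} + \left(-39\right) 21 \left(10 - 819\right)} = - \frac{2119278}{\left(-203\right)^{2} - 819 \left(10 - 819\right)} = - \frac{2119278}{41209 - -662571} = - \frac{2119278}{41209 + 662571} = - \frac{2119278}{703780} = \left(-2119278\right) \frac{1}{703780} = - \frac{151377}{50270}$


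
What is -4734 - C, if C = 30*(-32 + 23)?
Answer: -4464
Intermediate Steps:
C = -270 (C = 30*(-9) = -270)
-4734 - C = -4734 - 1*(-270) = -4734 + 270 = -4464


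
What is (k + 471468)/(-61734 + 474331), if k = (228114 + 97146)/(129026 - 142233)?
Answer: 6226352616/5449168579 ≈ 1.1426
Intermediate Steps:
k = -325260/13207 (k = 325260/(-13207) = 325260*(-1/13207) = -325260/13207 ≈ -24.628)
(k + 471468)/(-61734 + 474331) = (-325260/13207 + 471468)/(-61734 + 474331) = (6226352616/13207)/412597 = (6226352616/13207)*(1/412597) = 6226352616/5449168579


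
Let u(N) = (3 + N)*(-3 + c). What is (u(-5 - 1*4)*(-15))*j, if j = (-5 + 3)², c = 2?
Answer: -360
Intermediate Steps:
u(N) = -3 - N (u(N) = (3 + N)*(-3 + 2) = (3 + N)*(-1) = -3 - N)
j = 4 (j = (-2)² = 4)
(u(-5 - 1*4)*(-15))*j = ((-3 - (-5 - 1*4))*(-15))*4 = ((-3 - (-5 - 4))*(-15))*4 = ((-3 - 1*(-9))*(-15))*4 = ((-3 + 9)*(-15))*4 = (6*(-15))*4 = -90*4 = -360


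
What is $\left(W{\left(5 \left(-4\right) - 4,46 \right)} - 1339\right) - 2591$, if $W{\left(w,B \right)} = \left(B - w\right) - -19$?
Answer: $-3841$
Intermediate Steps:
$W{\left(w,B \right)} = 19 + B - w$ ($W{\left(w,B \right)} = \left(B - w\right) + 19 = 19 + B - w$)
$\left(W{\left(5 \left(-4\right) - 4,46 \right)} - 1339\right) - 2591 = \left(\left(19 + 46 - \left(5 \left(-4\right) - 4\right)\right) - 1339\right) - 2591 = \left(\left(19 + 46 - \left(-20 - 4\right)\right) - 1339\right) - 2591 = \left(\left(19 + 46 - -24\right) - 1339\right) - 2591 = \left(\left(19 + 46 + 24\right) - 1339\right) - 2591 = \left(89 - 1339\right) - 2591 = -1250 - 2591 = -3841$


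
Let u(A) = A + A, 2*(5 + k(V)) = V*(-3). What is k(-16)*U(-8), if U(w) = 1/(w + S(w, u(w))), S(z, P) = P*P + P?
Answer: 19/232 ≈ 0.081897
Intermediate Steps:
k(V) = -5 - 3*V/2 (k(V) = -5 + (V*(-3))/2 = -5 + (-3*V)/2 = -5 - 3*V/2)
u(A) = 2*A
S(z, P) = P + P**2 (S(z, P) = P**2 + P = P + P**2)
U(w) = 1/(w + 2*w*(1 + 2*w)) (U(w) = 1/(w + (2*w)*(1 + 2*w)) = 1/(w + 2*w*(1 + 2*w)))
k(-16)*U(-8) = (-5 - 3/2*(-16))*(1/((-8)*(3 + 4*(-8)))) = (-5 + 24)*(-1/(8*(3 - 32))) = 19*(-1/8/(-29)) = 19*(-1/8*(-1/29)) = 19*(1/232) = 19/232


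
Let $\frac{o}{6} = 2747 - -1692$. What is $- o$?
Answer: $-26634$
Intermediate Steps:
$o = 26634$ ($o = 6 \left(2747 - -1692\right) = 6 \left(2747 + 1692\right) = 6 \cdot 4439 = 26634$)
$- o = \left(-1\right) 26634 = -26634$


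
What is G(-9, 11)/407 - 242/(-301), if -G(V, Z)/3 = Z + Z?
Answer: 7148/11137 ≈ 0.64182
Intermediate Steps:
G(V, Z) = -6*Z (G(V, Z) = -3*(Z + Z) = -6*Z)
G(-9, 11)/407 - 242/(-301) = -6*11/407 - 242/(-301) = -66*1/407 - 242*(-1/301) = -6/37 + 242/301 = 7148/11137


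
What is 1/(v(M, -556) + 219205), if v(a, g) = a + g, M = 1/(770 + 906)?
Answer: 1676/366455725 ≈ 4.5735e-6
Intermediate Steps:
M = 1/1676 ≈ 0.00059666
1/(v(M, -556) + 219205) = 1/((1/1676 - 556) + 219205) = 1/(-931855/1676 + 219205) = 1/(366455725/1676) = 1676/366455725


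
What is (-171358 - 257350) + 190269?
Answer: -238439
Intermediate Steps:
(-171358 - 257350) + 190269 = -428708 + 190269 = -238439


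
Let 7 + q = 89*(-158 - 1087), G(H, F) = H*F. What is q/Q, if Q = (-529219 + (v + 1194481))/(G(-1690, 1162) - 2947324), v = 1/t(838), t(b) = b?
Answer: 456047356903424/557489557 ≈ 8.1804e+5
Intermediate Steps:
v = 1/838 ≈ 0.0011933
G(H, F) = F*H
q = -110812 (q = -7 + 89*(-158 - 1087) = -7 + 89*(-1245) = -7 - 110805 = -110812)
Q = -557489557/4115505152 (Q = (-529219 + (1/838 + 1194481))/(1162*(-1690) - 2947324) = (-529219 + 1000975079/838)/(-1963780 - 2947324) = (557489557/838)/(-4911104) = (557489557/838)*(-1/4911104) = -557489557/4115505152 ≈ -0.13546)
q/Q = -110812/(-557489557/4115505152) = -110812*(-4115505152/557489557) = 456047356903424/557489557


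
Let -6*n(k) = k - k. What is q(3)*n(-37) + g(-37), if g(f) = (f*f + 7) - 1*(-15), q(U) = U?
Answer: 1391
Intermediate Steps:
n(k) = 0 (n(k) = -(k - k)/6 = -⅙*0 = 0)
g(f) = 22 + f² (g(f) = (f² + 7) + 15 = (7 + f²) + 15 = 22 + f²)
q(3)*n(-37) + g(-37) = 3*0 + (22 + (-37)²) = 0 + (22 + 1369) = 0 + 1391 = 1391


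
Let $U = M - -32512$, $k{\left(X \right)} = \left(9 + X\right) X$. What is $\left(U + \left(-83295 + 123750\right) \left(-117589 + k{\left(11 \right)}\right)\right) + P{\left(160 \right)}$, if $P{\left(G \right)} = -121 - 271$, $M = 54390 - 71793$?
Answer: $-4748148178$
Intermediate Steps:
$M = -17403$ ($M = 54390 - 71793 = -17403$)
$P{\left(G \right)} = -392$ ($P{\left(G \right)} = -121 - 271 = -392$)
$k{\left(X \right)} = X \left(9 + X\right)$
$U = 15109$ ($U = -17403 - -32512 = -17403 + 32512 = 15109$)
$\left(U + \left(-83295 + 123750\right) \left(-117589 + k{\left(11 \right)}\right)\right) + P{\left(160 \right)} = \left(15109 + \left(-83295 + 123750\right) \left(-117589 + 11 \left(9 + 11\right)\right)\right) - 392 = \left(15109 + 40455 \left(-117589 + 11 \cdot 20\right)\right) - 392 = \left(15109 + 40455 \left(-117589 + 220\right)\right) - 392 = \left(15109 + 40455 \left(-117369\right)\right) - 392 = \left(15109 - 4748162895\right) - 392 = -4748147786 - 392 = -4748148178$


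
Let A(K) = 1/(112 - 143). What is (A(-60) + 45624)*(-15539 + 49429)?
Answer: 47932084270/31 ≈ 1.5462e+9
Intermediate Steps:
A(K) = -1/31 (A(K) = 1/(-31) = -1/31)
(A(-60) + 45624)*(-15539 + 49429) = (-1/31 + 45624)*(-15539 + 49429) = (1414343/31)*33890 = 47932084270/31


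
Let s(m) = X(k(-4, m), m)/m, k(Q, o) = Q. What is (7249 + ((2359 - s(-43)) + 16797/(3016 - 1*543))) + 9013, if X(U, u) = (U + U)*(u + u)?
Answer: 46106098/2473 ≈ 18644.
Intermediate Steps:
X(U, u) = 4*U*u (X(U, u) = (2*U)*(2*u) = 4*U*u)
s(m) = -16 (s(m) = (4*(-4)*m)/m = (-16*m)/m = -16)
(7249 + ((2359 - s(-43)) + 16797/(3016 - 1*543))) + 9013 = (7249 + ((2359 - 1*(-16)) + 16797/(3016 - 1*543))) + 9013 = (7249 + ((2359 + 16) + 16797/(3016 - 543))) + 9013 = (7249 + (2375 + 16797/2473)) + 9013 = (7249 + 5890172/2473) + 9013 = 23816949/2473 + 9013 = 46106098/2473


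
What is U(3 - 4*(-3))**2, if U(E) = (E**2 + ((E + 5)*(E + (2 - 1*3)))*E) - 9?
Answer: 19501056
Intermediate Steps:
U(E) = -9 + E**2 + E*(-1 + E)*(5 + E) (U(E) = (E**2 + ((5 + E)*(E + (2 - 3)))*E) - 9 = (E**2 + ((5 + E)*(E - 1))*E) - 9 = (E**2 + ((5 + E)*(-1 + E))*E) - 9 = (E**2 + ((-1 + E)*(5 + E))*E) - 9 = (E**2 + E*(-1 + E)*(5 + E)) - 9 = -9 + E**2 + E*(-1 + E)*(5 + E))
U(3 - 4*(-3))**2 = (-9 + (3 - 4*(-3))**3 - 5*(3 - 4*(-3)) + 5*(3 - 4*(-3))**2)**2 = (-9 + (3 + 12)**3 - 5*(3 + 12) + 5*(3 + 12)**2)**2 = (-9 + 15**3 - 5*15 + 5*15**2)**2 = (-9 + 3375 - 75 + 5*225)**2 = (-9 + 3375 - 75 + 1125)**2 = 4416**2 = 19501056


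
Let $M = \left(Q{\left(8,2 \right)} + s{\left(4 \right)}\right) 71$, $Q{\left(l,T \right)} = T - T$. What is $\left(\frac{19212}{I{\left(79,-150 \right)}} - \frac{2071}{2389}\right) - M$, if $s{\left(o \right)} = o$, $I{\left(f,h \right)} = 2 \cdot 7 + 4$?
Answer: $\frac{5607937}{7167} \approx 782.47$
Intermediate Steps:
$Q{\left(l,T \right)} = 0$
$I{\left(f,h \right)} = 18$ ($I{\left(f,h \right)} = 14 + 4 = 18$)
$M = 284$ ($M = \left(0 + 4\right) 71 = 4 \cdot 71 = 284$)
$\left(\frac{19212}{I{\left(79,-150 \right)}} - \frac{2071}{2389}\right) - M = \left(\frac{19212}{18} - \frac{2071}{2389}\right) - 284 = \left(19212 \cdot \frac{1}{18} - \frac{2071}{2389}\right) - 284 = \left(\frac{3202}{3} - \frac{2071}{2389}\right) - 284 = \frac{7643365}{7167} - 284 = \frac{5607937}{7167}$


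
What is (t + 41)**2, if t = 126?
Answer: 27889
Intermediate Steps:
(t + 41)**2 = (126 + 41)**2 = 167**2 = 27889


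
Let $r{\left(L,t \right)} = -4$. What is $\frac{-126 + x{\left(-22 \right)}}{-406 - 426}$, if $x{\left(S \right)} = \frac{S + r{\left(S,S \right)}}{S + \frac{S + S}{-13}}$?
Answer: $\frac{15077}{100672} \approx 0.14976$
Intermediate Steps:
$x{\left(S \right)} = \frac{13 \left(-4 + S\right)}{11 S}$ ($x{\left(S \right)} = \frac{S - 4}{S + \frac{S + S}{-13}} = \frac{-4 + S}{S + 2 S \left(- \frac{1}{13}\right)} = \frac{-4 + S}{S - \frac{2 S}{13}} = \frac{-4 + S}{\frac{11}{13} S} = \left(-4 + S\right) \frac{13}{11 S} = \frac{13 \left(-4 + S\right)}{11 S}$)
$\frac{-126 + x{\left(-22 \right)}}{-406 - 426} = \frac{-126 + \frac{13 \left(-4 - 22\right)}{11 \left(-22\right)}}{-406 - 426} = \frac{-126 + \frac{13}{11} \left(- \frac{1}{22}\right) \left(-26\right)}{-832} = \left(-126 + \frac{169}{121}\right) \left(- \frac{1}{832}\right) = \left(- \frac{15077}{121}\right) \left(- \frac{1}{832}\right) = \frac{15077}{100672}$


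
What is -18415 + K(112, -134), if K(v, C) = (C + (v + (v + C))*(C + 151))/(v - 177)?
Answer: -1198371/65 ≈ -18436.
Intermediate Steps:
K(v, C) = (C + (151 + C)*(C + 2*v))/(-177 + v) (K(v, C) = (C + (v + (C + v))*(151 + C))/(-177 + v) = (C + (C + 2*v)*(151 + C))/(-177 + v) = (C + (151 + C)*(C + 2*v))/(-177 + v))
-18415 + K(112, -134) = -18415 + ((-134)² + 152*(-134) + 302*112 + 2*(-134)*112)/(-177 + 112) = -18415 + (17956 - 20368 + 33824 - 30016)/(-65) = -18415 - 1/65*1396 = -18415 - 1396/65 = -1198371/65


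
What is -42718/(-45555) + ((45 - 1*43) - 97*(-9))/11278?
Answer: 521634229/513769290 ≈ 1.0153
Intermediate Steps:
-42718/(-45555) + ((45 - 1*43) - 97*(-9))/11278 = -42718*(-1/45555) + ((45 - 43) + 873)*(1/11278) = 42718/45555 + (2 + 873)*(1/11278) = 42718/45555 + 875*(1/11278) = 42718/45555 + 875/11278 = 521634229/513769290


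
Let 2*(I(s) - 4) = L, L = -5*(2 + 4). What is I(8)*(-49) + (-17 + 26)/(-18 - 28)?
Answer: 24785/46 ≈ 538.80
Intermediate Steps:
L = -30 (L = -5*6 = -30)
I(s) = -11 (I(s) = 4 + (½)*(-30) = 4 - 15 = -11)
I(8)*(-49) + (-17 + 26)/(-18 - 28) = -11*(-49) + (-17 + 26)/(-18 - 28) = 539 + 9/(-46) = 539 + 9*(-1/46) = 539 - 9/46 = 24785/46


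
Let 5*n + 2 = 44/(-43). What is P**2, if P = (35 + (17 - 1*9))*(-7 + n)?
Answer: 106929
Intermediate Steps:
n = -26/43 (n = -2/5 + (44/(-43))/5 = -2/5 + (44*(-1/43))/5 = -2/5 + (1/5)*(-44/43) = -2/5 - 44/215 = -26/43 ≈ -0.60465)
P = -327 (P = (35 + (17 - 1*9))*(-7 - 26/43) = (35 + (17 - 9))*(-327/43) = (35 + 8)*(-327/43) = 43*(-327/43) = -327)
P**2 = (-327)**2 = 106929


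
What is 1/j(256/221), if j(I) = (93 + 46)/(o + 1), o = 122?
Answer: 123/139 ≈ 0.88489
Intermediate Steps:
j(I) = 139/123 (j(I) = (93 + 46)/(122 + 1) = 139/123)
1/j(256/221) = 1/(139/123) = 123/139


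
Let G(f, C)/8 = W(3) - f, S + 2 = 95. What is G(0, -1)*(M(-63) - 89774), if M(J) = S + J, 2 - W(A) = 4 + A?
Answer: 3589760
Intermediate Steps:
S = 93 (S = -2 + 95 = 93)
W(A) = -2 - A (W(A) = 2 - (4 + A) = 2 + (-4 - A) = -2 - A)
M(J) = 93 + J
G(f, C) = -40 - 8*f (G(f, C) = 8*((-2 - 1*3) - f) = 8*((-2 - 3) - f) = 8*(-5 - f) = -40 - 8*f)
G(0, -1)*(M(-63) - 89774) = (-40 - 8*0)*((93 - 63) - 89774) = (-40 + 0)*(30 - 89774) = -40*(-89744) = 3589760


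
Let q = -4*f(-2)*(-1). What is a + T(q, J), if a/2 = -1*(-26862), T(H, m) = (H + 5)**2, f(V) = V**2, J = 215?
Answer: 54165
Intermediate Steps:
q = 16 (q = -4*(-2)**2*(-1) = -4*4*(-1) = -16*(-1) = 16)
T(H, m) = (5 + H)**2
a = 53724 (a = 2*(-1*(-26862)) = 2*26862 = 53724)
a + T(q, J) = 53724 + (5 + 16)**2 = 53724 + 21**2 = 53724 + 441 = 54165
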